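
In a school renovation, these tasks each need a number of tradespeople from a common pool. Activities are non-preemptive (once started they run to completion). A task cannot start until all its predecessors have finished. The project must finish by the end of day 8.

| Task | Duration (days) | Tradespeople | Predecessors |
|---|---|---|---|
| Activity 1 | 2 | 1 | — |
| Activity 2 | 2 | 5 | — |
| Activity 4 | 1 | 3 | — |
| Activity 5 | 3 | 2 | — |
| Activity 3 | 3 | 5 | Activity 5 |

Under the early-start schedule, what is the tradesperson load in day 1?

At early start, day 1 has: Activity 1, Activity 2, Activity 4, Activity 5.
Demand: 1 + 5 + 3 + 2 = 11.

11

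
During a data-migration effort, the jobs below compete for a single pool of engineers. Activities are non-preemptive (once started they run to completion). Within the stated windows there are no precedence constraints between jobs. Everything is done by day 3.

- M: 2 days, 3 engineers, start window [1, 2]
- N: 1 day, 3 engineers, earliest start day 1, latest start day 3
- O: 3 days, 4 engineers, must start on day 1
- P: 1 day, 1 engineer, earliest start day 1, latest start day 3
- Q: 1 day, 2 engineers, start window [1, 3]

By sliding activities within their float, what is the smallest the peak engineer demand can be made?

9

Early-start (M@1, N@1, O@1, P@1, Q@1) gives peak 13: d1:13  d2:7  d3:4.
Shift N→3, Q→2.
Schedule M@1, N@3, O@1, P@1, Q@2: d1:8  d2:9  d3:7 — peak 9.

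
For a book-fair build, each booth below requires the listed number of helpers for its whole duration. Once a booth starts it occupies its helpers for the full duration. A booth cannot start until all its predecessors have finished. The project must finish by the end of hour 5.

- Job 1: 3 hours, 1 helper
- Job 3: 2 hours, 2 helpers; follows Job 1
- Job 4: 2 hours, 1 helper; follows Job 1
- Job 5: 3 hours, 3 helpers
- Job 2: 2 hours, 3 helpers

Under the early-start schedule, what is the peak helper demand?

7

Early-start schedule: Job 1@1, Job 3@4, Job 4@4, Job 5@1, Job 2@1.
Load per hour: hour 1: 7, hour 2: 7, hour 3: 4, hour 4: 3, hour 5: 3.
Peak is 7.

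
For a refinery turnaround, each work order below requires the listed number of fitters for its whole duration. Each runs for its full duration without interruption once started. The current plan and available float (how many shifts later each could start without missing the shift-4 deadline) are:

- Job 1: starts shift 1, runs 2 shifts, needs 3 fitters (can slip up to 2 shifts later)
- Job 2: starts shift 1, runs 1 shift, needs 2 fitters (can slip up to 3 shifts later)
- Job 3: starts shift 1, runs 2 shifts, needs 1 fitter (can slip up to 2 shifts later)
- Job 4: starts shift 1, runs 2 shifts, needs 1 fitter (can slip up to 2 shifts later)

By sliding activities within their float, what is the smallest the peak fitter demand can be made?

Early-start (Job 1@1, Job 2@1, Job 3@1, Job 4@1) gives peak 7: s1:7  s2:5  s3:0  s4:0.
Shift Job 2→3, Job 4→3.
Schedule Job 1@1, Job 2@3, Job 3@1, Job 4@3: s1:4  s2:4  s3:3  s4:1 — peak 4.

4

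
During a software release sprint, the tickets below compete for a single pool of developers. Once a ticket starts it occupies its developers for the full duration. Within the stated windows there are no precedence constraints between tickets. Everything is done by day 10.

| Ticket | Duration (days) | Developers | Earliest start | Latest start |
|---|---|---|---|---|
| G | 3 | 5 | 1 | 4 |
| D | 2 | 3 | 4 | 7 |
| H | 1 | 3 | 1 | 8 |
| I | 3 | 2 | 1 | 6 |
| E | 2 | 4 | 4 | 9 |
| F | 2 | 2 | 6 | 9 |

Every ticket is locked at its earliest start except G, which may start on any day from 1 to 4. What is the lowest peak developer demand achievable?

10

G@1: d1:10  d2:7  d3:7  d4:7  d5:7  d6:2  d7:2  d8:0  d9:0  d10:0 → peak 10
G@2: d1:5  d2:7  d3:7  d4:12  d5:7  d6:2  d7:2  d8:0  d9:0  d10:0 → peak 12
G@3: d1:5  d2:2  d3:7  d4:12  d5:12  d6:2  d7:2  d8:0  d9:0  d10:0 → peak 12
G@4: d1:5  d2:2  d3:2  d4:12  d5:12  d6:7  d7:2  d8:0  d9:0  d10:0 → peak 12
Best is G@1, peak 10.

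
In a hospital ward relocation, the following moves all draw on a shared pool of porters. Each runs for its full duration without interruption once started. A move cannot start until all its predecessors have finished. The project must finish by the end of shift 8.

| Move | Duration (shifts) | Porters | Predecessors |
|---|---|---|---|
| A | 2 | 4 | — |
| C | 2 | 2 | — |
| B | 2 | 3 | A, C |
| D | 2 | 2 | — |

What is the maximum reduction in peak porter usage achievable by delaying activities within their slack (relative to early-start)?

4

Early-start peak: s1:8  s2:8  s3:3  s4:3  s5:0  s6:0  s7:0  s8:0 ⇒ 8.
Leveled (A@1, C@3, B@5, D@3): s1:4  s2:4  s3:4  s4:4  s5:3  s6:3  s7:0  s8:0 ⇒ 4.
Reduction 8 − 4 = 4.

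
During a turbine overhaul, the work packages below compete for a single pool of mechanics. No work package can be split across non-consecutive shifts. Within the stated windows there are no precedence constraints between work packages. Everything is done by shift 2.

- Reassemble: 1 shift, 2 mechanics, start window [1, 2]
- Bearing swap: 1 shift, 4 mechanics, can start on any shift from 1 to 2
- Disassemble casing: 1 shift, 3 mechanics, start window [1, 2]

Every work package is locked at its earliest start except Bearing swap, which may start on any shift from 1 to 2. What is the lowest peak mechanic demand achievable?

5

Bearing swap@1: s1:9  s2:0 → peak 9
Bearing swap@2: s1:5  s2:4 → peak 5
Best is Bearing swap@2, peak 5.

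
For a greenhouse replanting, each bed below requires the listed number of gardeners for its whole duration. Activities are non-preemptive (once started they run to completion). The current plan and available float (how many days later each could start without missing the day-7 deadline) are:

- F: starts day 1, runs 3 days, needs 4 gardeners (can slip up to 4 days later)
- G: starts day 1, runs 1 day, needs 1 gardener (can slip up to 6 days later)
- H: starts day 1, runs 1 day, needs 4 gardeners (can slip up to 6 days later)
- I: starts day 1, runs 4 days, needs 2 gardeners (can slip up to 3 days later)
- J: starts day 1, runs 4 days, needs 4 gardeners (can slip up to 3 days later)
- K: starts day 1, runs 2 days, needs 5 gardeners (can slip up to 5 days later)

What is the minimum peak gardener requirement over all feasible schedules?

8

Early-start (F@1, G@1, H@1, I@1, J@1, K@1) gives peak 20: d1:20  d2:15  d3:10  d4:6  d5:0  d6:0  d7:0.
Shift G→4, I→4, J→2, K→6.
Schedule F@1, G@4, H@1, I@4, J@2, K@6: d1:8  d2:8  d3:8  d4:7  d5:6  d6:7  d7:7 — peak 8.
Total gardener-days = 51 over 7 days ⇒ peak ≥ ⌈51/7⌉ = 8, so 8 is optimal.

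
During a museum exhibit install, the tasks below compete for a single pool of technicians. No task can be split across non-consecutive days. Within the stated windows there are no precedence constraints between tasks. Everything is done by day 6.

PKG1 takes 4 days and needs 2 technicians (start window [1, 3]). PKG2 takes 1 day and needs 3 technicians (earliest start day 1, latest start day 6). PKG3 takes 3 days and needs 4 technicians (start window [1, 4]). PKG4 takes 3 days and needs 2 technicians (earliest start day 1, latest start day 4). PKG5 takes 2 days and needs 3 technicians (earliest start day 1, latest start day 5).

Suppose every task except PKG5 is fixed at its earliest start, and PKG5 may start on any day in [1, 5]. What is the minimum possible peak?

PKG5@1: d1:14  d2:11  d3:8  d4:2  d5:0  d6:0 → peak 14
PKG5@2: d1:11  d2:11  d3:11  d4:2  d5:0  d6:0 → peak 11
PKG5@3: d1:11  d2:8  d3:11  d4:5  d5:0  d6:0 → peak 11
PKG5@4: d1:11  d2:8  d3:8  d4:5  d5:3  d6:0 → peak 11
PKG5@5: d1:11  d2:8  d3:8  d4:2  d5:3  d6:3 → peak 11
Best is PKG5@2, peak 11.

11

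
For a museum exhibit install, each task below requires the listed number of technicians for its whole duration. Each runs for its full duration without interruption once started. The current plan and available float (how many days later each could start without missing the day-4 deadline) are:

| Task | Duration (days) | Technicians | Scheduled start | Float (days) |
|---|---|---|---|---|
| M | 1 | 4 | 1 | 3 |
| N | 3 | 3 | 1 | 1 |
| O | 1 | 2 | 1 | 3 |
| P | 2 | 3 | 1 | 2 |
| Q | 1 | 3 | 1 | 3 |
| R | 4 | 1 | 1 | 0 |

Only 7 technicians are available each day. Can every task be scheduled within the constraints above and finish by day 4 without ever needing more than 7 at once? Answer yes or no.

yes

Schedule M@1, N@2, O@1, P@2, Q@4, R@1: d1:7  d2:7  d3:7  d4:7 — peak 7 ≤ 7.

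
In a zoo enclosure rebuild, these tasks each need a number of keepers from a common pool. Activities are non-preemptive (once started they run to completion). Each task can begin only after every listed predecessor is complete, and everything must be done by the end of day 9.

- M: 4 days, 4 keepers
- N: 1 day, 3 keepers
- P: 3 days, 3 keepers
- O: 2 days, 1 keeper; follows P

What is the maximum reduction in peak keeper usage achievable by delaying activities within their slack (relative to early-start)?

6

Early-start peak: d1:10  d2:7  d3:7  d4:5  d5:1  d6:0  d7:0  d8:0  d9:0 ⇒ 10.
Leveled (M@1, N@8, P@5, O@8): d1:4  d2:4  d3:4  d4:4  d5:3  d6:3  d7:3  d8:4  d9:1 ⇒ 4.
Reduction 10 − 4 = 6.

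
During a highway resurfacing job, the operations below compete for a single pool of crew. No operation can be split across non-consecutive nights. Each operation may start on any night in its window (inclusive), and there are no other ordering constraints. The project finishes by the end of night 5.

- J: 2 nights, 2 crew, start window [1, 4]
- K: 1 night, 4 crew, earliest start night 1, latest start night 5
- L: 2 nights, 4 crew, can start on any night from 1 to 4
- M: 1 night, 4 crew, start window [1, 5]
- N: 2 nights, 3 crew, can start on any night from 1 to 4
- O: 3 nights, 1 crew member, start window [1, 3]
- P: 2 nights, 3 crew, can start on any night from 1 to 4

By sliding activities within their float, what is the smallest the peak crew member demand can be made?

Early-start (J@1, K@1, L@1, M@1, N@1, O@1, P@1) gives peak 21: n1:21  n2:13  n3:1  n4:0  n5:0.
Shift L→2, M→5, N→3, P→4.
Schedule J@1, K@1, L@2, M@5, N@3, O@1, P@4: n1:7  n2:7  n3:8  n4:6  n5:7 — peak 8.

8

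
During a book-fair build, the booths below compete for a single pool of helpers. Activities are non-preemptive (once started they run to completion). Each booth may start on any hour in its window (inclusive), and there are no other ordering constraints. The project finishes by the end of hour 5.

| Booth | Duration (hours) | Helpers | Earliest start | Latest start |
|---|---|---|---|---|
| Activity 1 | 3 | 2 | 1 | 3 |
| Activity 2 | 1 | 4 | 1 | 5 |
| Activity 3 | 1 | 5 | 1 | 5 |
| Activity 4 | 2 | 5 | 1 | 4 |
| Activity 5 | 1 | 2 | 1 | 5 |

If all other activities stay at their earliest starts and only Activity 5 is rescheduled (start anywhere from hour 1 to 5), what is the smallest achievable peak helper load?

Activity 5@1: h1:18  h2:7  h3:2  h4:0  h5:0 → peak 18
Activity 5@2: h1:16  h2:9  h3:2  h4:0  h5:0 → peak 16
Activity 5@3: h1:16  h2:7  h3:4  h4:0  h5:0 → peak 16
Activity 5@4: h1:16  h2:7  h3:2  h4:2  h5:0 → peak 16
Activity 5@5: h1:16  h2:7  h3:2  h4:0  h5:2 → peak 16
Best is Activity 5@2, peak 16.

16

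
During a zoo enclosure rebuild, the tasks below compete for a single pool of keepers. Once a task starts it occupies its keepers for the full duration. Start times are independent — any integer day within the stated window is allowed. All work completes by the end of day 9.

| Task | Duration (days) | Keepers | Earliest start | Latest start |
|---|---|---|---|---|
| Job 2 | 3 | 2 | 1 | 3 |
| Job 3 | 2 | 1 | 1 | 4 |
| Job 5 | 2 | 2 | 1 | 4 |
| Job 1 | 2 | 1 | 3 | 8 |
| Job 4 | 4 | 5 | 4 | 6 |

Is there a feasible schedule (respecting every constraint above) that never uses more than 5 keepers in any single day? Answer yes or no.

Schedule Job 2@1, Job 3@1, Job 5@1, Job 1@3, Job 4@5: d1:5  d2:5  d3:3  d4:1  d5:5  d6:5  d7:5  d8:5  d9:0 — peak 5 ≤ 5.

yes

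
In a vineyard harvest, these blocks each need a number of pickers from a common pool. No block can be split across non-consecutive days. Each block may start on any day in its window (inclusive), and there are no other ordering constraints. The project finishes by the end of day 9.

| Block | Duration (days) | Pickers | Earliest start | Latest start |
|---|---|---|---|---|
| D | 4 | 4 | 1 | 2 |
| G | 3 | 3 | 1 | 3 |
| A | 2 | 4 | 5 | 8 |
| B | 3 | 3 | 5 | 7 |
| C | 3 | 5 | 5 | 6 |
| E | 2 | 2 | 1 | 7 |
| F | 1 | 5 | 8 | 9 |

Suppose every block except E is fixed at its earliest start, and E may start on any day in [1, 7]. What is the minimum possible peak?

E@1: d1:9  d2:9  d3:7  d4:4  d5:12  d6:12  d7:8  d8:5  d9:0 → peak 12
E@2: d1:7  d2:9  d3:9  d4:4  d5:12  d6:12  d7:8  d8:5  d9:0 → peak 12
E@3: d1:7  d2:7  d3:9  d4:6  d5:12  d6:12  d7:8  d8:5  d9:0 → peak 12
E@4: d1:7  d2:7  d3:7  d4:6  d5:14  d6:12  d7:8  d8:5  d9:0 → peak 14
E@5: d1:7  d2:7  d3:7  d4:4  d5:14  d6:14  d7:8  d8:5  d9:0 → peak 14
E@6: d1:7  d2:7  d3:7  d4:4  d5:12  d6:14  d7:10  d8:5  d9:0 → peak 14
E@7: d1:7  d2:7  d3:7  d4:4  d5:12  d6:12  d7:10  d8:7  d9:0 → peak 12
Best is E@1, peak 12.

12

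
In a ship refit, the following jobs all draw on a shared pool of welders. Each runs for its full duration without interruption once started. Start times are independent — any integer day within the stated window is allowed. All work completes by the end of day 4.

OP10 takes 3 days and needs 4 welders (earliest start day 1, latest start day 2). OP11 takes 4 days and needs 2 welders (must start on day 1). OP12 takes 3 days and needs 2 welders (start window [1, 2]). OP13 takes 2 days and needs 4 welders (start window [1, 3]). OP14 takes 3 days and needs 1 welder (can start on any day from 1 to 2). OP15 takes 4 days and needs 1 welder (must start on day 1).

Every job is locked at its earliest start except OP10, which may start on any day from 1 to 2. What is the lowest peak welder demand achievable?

OP10@1: d1:14  d2:14  d3:10  d4:3 → peak 14
OP10@2: d1:10  d2:14  d3:10  d4:7 → peak 14
Best is OP10@1, peak 14.

14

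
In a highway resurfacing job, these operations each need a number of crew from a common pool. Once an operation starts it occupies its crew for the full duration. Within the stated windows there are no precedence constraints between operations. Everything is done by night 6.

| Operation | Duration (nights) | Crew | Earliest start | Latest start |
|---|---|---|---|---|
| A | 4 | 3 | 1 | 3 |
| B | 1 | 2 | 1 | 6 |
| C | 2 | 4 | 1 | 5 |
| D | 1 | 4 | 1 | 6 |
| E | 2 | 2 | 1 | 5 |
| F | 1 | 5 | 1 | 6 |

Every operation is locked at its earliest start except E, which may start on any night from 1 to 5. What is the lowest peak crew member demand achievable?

18

E@1: n1:20  n2:9  n3:3  n4:3  n5:0  n6:0 → peak 20
E@2: n1:18  n2:9  n3:5  n4:3  n5:0  n6:0 → peak 18
E@3: n1:18  n2:7  n3:5  n4:5  n5:0  n6:0 → peak 18
E@4: n1:18  n2:7  n3:3  n4:5  n5:2  n6:0 → peak 18
E@5: n1:18  n2:7  n3:3  n4:3  n5:2  n6:2 → peak 18
Best is E@2, peak 18.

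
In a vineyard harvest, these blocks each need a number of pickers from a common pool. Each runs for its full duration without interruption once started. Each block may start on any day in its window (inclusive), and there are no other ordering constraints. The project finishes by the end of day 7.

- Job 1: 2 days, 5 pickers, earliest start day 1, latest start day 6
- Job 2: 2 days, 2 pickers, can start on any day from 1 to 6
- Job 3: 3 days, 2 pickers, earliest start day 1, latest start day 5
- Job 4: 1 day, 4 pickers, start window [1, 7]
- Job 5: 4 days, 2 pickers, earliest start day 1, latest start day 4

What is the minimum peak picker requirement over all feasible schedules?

6

Early-start (Job 1@1, Job 2@1, Job 3@1, Job 4@1, Job 5@1) gives peak 15: d1:15  d2:11  d3:4  d4:2  d5:0  d6:0  d7:0.
Shift Job 2→3, Job 3→3, Job 4→6, Job 5→3.
Schedule Job 1@1, Job 2@3, Job 3@3, Job 4@6, Job 5@3: d1:5  d2:5  d3:6  d4:6  d5:4  d6:6  d7:0 — peak 6.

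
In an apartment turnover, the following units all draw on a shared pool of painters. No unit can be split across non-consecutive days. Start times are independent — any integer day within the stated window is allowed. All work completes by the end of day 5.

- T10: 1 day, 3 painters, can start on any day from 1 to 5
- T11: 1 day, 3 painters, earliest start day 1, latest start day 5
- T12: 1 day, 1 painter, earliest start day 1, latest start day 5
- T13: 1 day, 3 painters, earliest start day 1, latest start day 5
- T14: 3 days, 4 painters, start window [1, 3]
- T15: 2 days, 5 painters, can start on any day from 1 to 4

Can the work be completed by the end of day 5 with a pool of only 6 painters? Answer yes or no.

Total painter-days = 32; over 5 days the average is 32/5 > 6, so some day must exceed 6.

no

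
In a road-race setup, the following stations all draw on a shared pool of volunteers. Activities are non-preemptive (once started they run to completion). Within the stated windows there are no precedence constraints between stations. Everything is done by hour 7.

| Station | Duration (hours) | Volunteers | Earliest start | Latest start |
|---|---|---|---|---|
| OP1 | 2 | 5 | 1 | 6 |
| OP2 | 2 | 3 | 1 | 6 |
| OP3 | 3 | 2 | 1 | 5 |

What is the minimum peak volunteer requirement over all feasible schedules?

5

Early-start (OP1@1, OP2@1, OP3@1) gives peak 10: h1:10  h2:10  h3:2  h4:0  h5:0  h6:0  h7:0.
Shift OP2→3, OP3→3.
Schedule OP1@1, OP2@3, OP3@3: h1:5  h2:5  h3:5  h4:5  h5:2  h6:0  h7:0 — peak 5.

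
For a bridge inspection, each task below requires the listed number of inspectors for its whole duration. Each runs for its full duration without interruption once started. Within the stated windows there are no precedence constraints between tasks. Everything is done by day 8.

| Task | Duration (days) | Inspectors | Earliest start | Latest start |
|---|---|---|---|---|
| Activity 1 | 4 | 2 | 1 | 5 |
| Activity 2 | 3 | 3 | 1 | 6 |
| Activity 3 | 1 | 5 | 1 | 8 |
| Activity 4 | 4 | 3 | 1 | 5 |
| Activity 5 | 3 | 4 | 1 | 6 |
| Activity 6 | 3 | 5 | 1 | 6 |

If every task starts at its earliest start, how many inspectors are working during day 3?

At early start, day 3 has: Activity 1, Activity 2, Activity 4, Activity 5, Activity 6.
Demand: 2 + 3 + 3 + 4 + 5 = 17.

17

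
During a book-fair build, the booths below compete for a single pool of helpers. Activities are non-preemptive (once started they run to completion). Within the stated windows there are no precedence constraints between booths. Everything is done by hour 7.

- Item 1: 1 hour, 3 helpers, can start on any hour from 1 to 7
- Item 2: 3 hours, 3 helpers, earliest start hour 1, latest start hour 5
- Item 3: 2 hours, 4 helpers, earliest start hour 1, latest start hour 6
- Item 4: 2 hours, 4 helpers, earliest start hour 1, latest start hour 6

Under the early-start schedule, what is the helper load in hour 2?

At early start, hour 2 has: Item 2, Item 3, Item 4.
Demand: 3 + 4 + 4 = 11.

11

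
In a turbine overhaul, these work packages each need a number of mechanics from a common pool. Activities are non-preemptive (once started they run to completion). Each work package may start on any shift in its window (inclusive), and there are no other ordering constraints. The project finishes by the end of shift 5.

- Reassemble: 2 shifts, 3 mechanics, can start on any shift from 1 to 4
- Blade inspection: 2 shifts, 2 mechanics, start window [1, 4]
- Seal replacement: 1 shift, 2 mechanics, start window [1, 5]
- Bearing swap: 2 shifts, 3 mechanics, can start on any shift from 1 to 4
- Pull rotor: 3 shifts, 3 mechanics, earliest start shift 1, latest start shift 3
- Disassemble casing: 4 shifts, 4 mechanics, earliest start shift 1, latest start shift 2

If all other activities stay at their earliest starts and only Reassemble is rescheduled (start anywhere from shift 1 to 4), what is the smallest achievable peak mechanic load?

Reassemble@1: s1:17  s2:15  s3:7  s4:4  s5:0 → peak 17
Reassemble@2: s1:14  s2:15  s3:10  s4:4  s5:0 → peak 15
Reassemble@3: s1:14  s2:12  s3:10  s4:7  s5:0 → peak 14
Reassemble@4: s1:14  s2:12  s3:7  s4:7  s5:3 → peak 14
Best is Reassemble@3, peak 14.

14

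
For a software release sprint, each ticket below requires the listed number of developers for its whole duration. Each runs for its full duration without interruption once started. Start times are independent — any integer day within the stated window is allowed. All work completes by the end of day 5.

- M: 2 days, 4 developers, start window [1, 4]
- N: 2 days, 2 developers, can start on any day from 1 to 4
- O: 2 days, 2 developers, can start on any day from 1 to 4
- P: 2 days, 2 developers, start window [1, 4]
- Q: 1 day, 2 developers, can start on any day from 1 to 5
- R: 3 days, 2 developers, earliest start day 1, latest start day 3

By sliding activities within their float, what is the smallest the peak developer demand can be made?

Early-start (M@1, N@1, O@1, P@1, Q@1, R@1) gives peak 14: d1:14  d2:12  d3:2  d4:0  d5:0.
Shift O→3, P→3, Q→5, R→3.
Schedule M@1, N@1, O@3, P@3, Q@5, R@3: d1:6  d2:6  d3:6  d4:6  d5:4 — peak 6.
Total developer-days = 28 over 5 days ⇒ peak ≥ ⌈28/5⌉ = 6, so 6 is optimal.

6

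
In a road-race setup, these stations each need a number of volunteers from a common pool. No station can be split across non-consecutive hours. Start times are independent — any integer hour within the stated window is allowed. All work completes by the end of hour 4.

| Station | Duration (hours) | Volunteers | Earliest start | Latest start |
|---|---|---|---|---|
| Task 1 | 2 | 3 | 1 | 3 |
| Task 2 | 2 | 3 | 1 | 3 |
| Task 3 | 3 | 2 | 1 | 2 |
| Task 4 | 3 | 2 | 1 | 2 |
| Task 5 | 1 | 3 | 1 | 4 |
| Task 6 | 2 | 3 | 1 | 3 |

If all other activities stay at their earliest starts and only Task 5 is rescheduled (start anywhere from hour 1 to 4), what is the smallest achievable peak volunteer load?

Task 5@1: h1:16  h2:13  h3:4  h4:0 → peak 16
Task 5@2: h1:13  h2:16  h3:4  h4:0 → peak 16
Task 5@3: h1:13  h2:13  h3:7  h4:0 → peak 13
Task 5@4: h1:13  h2:13  h3:4  h4:3 → peak 13
Best is Task 5@3, peak 13.

13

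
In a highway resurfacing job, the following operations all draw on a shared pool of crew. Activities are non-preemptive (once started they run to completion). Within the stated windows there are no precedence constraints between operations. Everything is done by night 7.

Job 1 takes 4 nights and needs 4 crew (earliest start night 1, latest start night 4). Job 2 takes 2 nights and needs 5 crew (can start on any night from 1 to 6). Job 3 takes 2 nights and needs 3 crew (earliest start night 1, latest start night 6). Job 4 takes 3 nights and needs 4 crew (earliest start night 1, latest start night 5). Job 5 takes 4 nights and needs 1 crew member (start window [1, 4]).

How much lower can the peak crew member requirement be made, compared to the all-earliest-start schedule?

9

Early-start peak: n1:17  n2:17  n3:9  n4:5  n5:0  n6:0  n7:0 ⇒ 17.
Leveled (Job 1@1, Job 2@6, Job 3@4, Job 4@1, Job 5@4): n1:8  n2:8  n3:8  n4:8  n5:4  n6:6  n7:6 ⇒ 8.
Reduction 17 − 8 = 9.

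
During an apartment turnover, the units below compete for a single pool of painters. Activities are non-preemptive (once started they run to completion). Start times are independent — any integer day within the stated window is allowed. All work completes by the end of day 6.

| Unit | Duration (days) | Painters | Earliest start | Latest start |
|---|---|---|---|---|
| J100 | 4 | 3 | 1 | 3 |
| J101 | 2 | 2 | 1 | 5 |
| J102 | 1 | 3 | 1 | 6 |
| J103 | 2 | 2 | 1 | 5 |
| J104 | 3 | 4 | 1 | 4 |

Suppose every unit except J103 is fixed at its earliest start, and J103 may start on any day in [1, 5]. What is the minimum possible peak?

J103@1: d1:14  d2:11  d3:7  d4:3  d5:0  d6:0 → peak 14
J103@2: d1:12  d2:11  d3:9  d4:3  d5:0  d6:0 → peak 12
J103@3: d1:12  d2:9  d3:9  d4:5  d5:0  d6:0 → peak 12
J103@4: d1:12  d2:9  d3:7  d4:5  d5:2  d6:0 → peak 12
J103@5: d1:12  d2:9  d3:7  d4:3  d5:2  d6:2 → peak 12
Best is J103@2, peak 12.

12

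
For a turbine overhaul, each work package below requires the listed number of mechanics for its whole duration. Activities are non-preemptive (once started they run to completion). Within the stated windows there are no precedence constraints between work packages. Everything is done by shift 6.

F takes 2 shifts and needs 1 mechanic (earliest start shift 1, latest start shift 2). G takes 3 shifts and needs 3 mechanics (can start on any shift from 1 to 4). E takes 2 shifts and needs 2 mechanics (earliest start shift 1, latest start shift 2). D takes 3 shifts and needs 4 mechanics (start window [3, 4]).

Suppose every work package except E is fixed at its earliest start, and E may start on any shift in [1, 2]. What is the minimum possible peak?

7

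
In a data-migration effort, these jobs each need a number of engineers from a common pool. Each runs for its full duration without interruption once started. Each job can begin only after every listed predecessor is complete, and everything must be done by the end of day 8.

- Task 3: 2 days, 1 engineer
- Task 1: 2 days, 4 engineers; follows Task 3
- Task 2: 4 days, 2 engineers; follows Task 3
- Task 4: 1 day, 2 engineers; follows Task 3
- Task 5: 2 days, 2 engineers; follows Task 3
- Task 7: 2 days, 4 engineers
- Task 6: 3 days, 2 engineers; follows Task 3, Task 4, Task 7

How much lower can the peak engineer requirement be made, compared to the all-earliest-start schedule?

Early-start peak: d1:5  d2:5  d3:10  d4:10  d5:4  d6:4  d7:0  d8:0 ⇒ 10.
Leveled (Task 3@1, Task 1@3, Task 2@3, Task 4@5, Task 5@5, Task 7@1, Task 6@6): d1:5  d2:5  d3:6  d4:6  d5:6  d6:6  d7:2  d8:2 ⇒ 6.
Reduction 10 − 6 = 4.

4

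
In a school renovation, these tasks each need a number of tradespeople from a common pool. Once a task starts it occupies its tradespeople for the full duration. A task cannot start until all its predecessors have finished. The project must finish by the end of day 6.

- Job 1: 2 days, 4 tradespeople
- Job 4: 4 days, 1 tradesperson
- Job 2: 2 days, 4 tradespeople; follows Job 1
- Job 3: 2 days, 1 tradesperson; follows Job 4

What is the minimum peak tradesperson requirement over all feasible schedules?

Schedule Job 1@1, Job 4@1, Job 2@3, Job 3@5: d1:5  d2:5  d3:5  d4:5  d5:1  d6:1 — peak 5.
No arrangement of the 6 feasible schedules does better.

5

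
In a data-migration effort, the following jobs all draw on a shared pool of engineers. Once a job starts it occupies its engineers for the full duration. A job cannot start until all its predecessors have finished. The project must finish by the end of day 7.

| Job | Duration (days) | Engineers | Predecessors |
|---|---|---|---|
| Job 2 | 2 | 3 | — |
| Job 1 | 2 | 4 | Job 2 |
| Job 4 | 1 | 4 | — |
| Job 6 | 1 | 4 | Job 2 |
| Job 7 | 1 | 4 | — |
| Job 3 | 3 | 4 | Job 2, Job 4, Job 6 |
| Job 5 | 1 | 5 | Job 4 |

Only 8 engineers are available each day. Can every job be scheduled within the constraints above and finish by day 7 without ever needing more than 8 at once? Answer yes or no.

Schedule Job 2@1, Job 1@3, Job 4@1, Job 6@3, Job 7@2, Job 3@4, Job 5@7: d1:7  d2:7  d3:8  d4:8  d5:4  d6:4  d7:5 — peak 8 ≤ 8.

yes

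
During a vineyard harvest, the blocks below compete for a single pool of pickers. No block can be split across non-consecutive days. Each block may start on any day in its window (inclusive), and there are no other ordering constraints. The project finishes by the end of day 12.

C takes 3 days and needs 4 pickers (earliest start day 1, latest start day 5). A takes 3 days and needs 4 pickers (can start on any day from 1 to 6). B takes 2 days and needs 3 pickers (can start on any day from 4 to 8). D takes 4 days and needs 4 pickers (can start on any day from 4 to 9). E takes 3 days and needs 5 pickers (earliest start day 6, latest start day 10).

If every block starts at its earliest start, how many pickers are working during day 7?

At early start, day 7 has: D, E.
Demand: 4 + 5 = 9.

9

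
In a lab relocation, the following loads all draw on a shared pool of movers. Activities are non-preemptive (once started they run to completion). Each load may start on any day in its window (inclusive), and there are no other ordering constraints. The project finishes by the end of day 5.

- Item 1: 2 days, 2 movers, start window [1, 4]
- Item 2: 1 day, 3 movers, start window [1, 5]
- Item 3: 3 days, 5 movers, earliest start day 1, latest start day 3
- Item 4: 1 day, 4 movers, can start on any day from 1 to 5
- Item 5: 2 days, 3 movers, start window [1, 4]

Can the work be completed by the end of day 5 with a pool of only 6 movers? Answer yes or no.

Total mover-days = 32; over 5 days the average is 32/5 > 6, so some day must exceed 6.

no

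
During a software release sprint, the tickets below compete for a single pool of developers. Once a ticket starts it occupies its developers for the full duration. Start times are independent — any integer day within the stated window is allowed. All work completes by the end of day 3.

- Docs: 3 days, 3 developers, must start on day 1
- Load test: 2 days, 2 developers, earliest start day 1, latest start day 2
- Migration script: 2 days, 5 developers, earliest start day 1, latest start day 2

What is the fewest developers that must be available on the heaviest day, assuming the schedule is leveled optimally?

10

Schedule Docs@1, Load test@1, Migration script@1: d1:10  d2:10  d3:3 — peak 10.
No arrangement of the 4 feasible schedules does better.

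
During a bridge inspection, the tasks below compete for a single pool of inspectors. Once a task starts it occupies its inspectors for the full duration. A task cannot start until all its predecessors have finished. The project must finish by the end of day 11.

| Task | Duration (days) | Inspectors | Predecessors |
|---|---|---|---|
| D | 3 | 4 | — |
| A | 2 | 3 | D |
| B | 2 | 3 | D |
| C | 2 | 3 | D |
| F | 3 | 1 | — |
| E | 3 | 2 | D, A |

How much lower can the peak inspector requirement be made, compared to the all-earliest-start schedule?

4

Early-start peak: d1:5  d2:5  d3:5  d4:9  d5:9  d6:2  d7:2  d8:2  d9:0  d10:0  d11:0 ⇒ 9.
Leveled (D@1, A@4, B@6, C@8, F@1, E@6): d1:5  d2:5  d3:5  d4:3  d5:3  d6:5  d7:5  d8:5  d9:3  d10:0  d11:0 ⇒ 5.
Reduction 9 − 5 = 4.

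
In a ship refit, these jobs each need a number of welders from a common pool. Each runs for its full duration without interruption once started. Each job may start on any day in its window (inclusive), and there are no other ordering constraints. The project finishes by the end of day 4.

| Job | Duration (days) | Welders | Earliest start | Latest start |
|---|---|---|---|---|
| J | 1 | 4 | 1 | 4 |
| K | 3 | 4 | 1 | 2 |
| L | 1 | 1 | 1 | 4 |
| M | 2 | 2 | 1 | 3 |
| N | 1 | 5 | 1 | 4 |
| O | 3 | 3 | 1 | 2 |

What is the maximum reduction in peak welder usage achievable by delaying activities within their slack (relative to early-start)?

10

Early-start peak: d1:19  d2:9  d3:7  d4:0 ⇒ 19.
Leveled (J@1, K@1, L@1, M@2, N@4, O@2): d1:9  d2:9  d3:9  d4:8 ⇒ 9.
Reduction 19 − 9 = 10.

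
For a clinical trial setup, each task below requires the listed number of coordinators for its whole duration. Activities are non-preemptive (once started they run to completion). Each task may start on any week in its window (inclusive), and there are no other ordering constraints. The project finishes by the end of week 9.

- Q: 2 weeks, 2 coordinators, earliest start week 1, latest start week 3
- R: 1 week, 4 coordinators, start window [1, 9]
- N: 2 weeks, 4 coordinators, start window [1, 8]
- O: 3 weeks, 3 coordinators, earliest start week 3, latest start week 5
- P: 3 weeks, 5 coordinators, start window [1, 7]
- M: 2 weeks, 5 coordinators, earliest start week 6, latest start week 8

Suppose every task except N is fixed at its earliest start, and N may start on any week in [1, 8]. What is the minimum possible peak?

11

N@1: w1:15  w2:11  w3:8  w4:3  w5:3  w6:5  w7:5  w8:0  w9:0 → peak 15
N@2: w1:11  w2:11  w3:12  w4:3  w5:3  w6:5  w7:5  w8:0  w9:0 → peak 12
N@3: w1:11  w2:7  w3:12  w4:7  w5:3  w6:5  w7:5  w8:0  w9:0 → peak 12
N@4: w1:11  w2:7  w3:8  w4:7  w5:7  w6:5  w7:5  w8:0  w9:0 → peak 11
N@5: w1:11  w2:7  w3:8  w4:3  w5:7  w6:9  w7:5  w8:0  w9:0 → peak 11
N@6: w1:11  w2:7  w3:8  w4:3  w5:3  w6:9  w7:9  w8:0  w9:0 → peak 11
N@7: w1:11  w2:7  w3:8  w4:3  w5:3  w6:5  w7:9  w8:4  w9:0 → peak 11
N@8: w1:11  w2:7  w3:8  w4:3  w5:3  w6:5  w7:5  w8:4  w9:4 → peak 11
Best is N@4, peak 11.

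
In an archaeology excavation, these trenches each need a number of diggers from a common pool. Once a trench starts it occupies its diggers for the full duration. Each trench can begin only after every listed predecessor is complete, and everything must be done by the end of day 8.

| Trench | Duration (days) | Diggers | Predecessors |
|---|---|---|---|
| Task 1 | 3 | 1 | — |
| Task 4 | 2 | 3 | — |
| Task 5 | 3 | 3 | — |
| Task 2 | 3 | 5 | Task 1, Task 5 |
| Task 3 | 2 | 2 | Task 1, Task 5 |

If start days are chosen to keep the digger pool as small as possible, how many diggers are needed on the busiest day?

Early-start (Task 1@1, Task 4@1, Task 5@1, Task 2@4, Task 3@4) gives peak 7: d1:7  d2:7  d3:4  d4:7  d5:7  d6:5  d7:0  d8:0.
Shift Task 4→4, Task 2→6.
Schedule Task 1@1, Task 4@4, Task 5@1, Task 2@6, Task 3@4: d1:4  d2:4  d3:4  d4:5  d5:5  d6:5  d7:5  d8:5 — peak 5.
Total digger-days = 37 over 8 days ⇒ peak ≥ ⌈37/8⌉ = 5, so 5 is optimal.

5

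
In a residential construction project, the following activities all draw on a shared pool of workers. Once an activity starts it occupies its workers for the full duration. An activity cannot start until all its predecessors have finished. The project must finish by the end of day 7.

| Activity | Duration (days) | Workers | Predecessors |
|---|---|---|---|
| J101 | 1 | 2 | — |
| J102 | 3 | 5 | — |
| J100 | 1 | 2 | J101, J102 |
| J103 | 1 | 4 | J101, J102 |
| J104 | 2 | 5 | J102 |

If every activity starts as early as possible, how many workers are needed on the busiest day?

11

Early-start schedule: J101@1, J102@1, J100@4, J103@4, J104@4.
Load per day: day 1: 7, day 2: 5, day 3: 5, day 4: 11, day 5: 5, day 6: 0, day 7: 0.
Peak is 11.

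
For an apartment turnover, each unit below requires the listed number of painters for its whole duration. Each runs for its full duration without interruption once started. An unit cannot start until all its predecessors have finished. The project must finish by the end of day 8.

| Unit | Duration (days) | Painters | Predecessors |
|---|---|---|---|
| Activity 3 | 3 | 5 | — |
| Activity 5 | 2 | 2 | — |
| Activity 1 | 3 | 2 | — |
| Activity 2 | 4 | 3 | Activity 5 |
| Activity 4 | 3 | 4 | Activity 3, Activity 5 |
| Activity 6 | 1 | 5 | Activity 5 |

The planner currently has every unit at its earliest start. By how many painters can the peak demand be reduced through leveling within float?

8

Early-start peak: d1:9  d2:9  d3:15  d4:7  d5:7  d6:7  d7:0  d8:0 ⇒ 15.
Leveled (Activity 3@1, Activity 5@1, Activity 1@3, Activity 2@5, Activity 4@6, Activity 6@4): d1:7  d2:7  d3:7  d4:7  d5:5  d6:7  d7:7  d8:7 ⇒ 7.
Reduction 15 − 7 = 8.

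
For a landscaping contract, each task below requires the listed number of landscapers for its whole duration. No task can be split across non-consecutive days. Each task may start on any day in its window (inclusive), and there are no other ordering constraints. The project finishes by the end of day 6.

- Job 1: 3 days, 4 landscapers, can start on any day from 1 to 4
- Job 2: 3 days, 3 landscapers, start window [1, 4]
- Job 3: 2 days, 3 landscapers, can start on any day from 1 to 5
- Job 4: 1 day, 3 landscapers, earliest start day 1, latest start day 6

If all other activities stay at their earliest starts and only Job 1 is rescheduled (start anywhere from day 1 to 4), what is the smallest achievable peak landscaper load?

9

Job 1@1: d1:13  d2:10  d3:7  d4:0  d5:0  d6:0 → peak 13
Job 1@2: d1:9  d2:10  d3:7  d4:4  d5:0  d6:0 → peak 10
Job 1@3: d1:9  d2:6  d3:7  d4:4  d5:4  d6:0 → peak 9
Job 1@4: d1:9  d2:6  d3:3  d4:4  d5:4  d6:4 → peak 9
Best is Job 1@3, peak 9.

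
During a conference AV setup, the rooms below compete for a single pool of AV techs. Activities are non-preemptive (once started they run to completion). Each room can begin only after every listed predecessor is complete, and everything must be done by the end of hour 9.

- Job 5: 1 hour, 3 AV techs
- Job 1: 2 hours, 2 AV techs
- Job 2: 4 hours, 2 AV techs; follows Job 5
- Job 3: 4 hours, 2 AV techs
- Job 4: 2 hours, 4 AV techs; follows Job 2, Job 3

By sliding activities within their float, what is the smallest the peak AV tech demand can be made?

Early-start (Job 5@1, Job 1@1, Job 2@2, Job 3@1, Job 4@6) gives peak 7: h1:7  h2:6  h3:4  h4:4  h5:2  h6:4  h7:4  h8:0  h9:0.
Shift Job 1→2, Job 3→4, Job 4→8.
Schedule Job 5@1, Job 1@2, Job 2@2, Job 3@4, Job 4@8: h1:3  h2:4  h3:4  h4:4  h5:4  h6:2  h7:2  h8:4  h9:4 — peak 4.
Total AV tech-hours = 31 over 9 hours ⇒ peak ≥ ⌈31/9⌉ = 4, so 4 is optimal.

4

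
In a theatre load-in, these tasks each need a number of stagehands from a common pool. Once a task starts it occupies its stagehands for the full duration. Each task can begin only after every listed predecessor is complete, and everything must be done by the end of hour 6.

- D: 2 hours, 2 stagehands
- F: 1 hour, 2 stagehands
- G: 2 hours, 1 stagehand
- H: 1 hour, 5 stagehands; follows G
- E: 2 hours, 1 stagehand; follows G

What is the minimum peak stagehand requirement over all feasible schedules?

5

Early-start (D@1, F@1, G@1, H@3, E@3) gives peak 6: h1:5  h2:3  h3:6  h4:1  h5:0  h6:0.
Shift E→4.
Schedule D@1, F@1, G@1, H@3, E@4: h1:5  h2:3  h3:5  h4:1  h5:1  h6:0 — peak 5.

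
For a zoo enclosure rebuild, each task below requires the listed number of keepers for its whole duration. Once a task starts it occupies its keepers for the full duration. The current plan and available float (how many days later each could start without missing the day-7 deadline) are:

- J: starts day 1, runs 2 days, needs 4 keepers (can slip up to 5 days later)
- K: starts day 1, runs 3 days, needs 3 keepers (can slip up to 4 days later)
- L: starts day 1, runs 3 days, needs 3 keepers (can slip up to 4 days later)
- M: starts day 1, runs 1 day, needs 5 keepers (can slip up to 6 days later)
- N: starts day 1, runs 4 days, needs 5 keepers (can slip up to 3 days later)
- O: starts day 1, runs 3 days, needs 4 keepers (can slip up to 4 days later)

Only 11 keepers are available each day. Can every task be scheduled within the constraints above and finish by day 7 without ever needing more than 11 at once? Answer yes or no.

yes

Schedule J@1, K@1, L@1, M@4, N@4, O@5: d1:10  d2:10  d3:6  d4:10  d5:9  d6:9  d7:9 — peak 10 ≤ 11.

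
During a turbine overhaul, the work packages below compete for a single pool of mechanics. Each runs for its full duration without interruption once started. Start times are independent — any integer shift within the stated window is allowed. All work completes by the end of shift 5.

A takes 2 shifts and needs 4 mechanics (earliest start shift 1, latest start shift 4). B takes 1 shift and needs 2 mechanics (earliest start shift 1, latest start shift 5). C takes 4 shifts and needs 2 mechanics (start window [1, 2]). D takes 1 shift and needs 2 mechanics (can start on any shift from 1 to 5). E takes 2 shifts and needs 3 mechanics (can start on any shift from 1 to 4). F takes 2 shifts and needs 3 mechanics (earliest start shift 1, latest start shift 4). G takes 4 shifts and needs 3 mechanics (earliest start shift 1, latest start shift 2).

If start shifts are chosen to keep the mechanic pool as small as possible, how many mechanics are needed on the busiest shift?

11

Early-start (A@1, B@1, C@1, D@1, E@1, F@1, G@1) gives peak 19: s1:19  s2:15  s3:5  s4:5  s5:0.
Shift E→3, F→3, G→2.
Schedule A@1, B@1, C@1, D@1, E@3, F@3, G@2: s1:10  s2:9  s3:11  s4:11  s5:3 — peak 11.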